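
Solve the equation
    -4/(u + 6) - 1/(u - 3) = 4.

Multiply both sides by (u + 6)(u - 3):
-4(u - 3) - (u + 6) = 4(u + 6)(u - 3).
Expand and collect terms: 4u^2 + 17u - 78 = 0.
By the quadratic formula, u = (-17 +/- sqrt(1537)) / 8, so u ~= 2.7756 or u ~= -7.0256.
Neither value makes a denominator zero (u != -6, u != 3), so both are valid.

u = -7.0256 or u = 2.7756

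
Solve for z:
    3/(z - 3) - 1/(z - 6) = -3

z = 2.0783 or z = 6.255

Multiply both sides by (z - 3)(z - 6):
3(z - 6) - (z - 3) = -3(z - 3)(z - 6).
Expand and collect terms: -3z² + 25z - 39 = 0.
By the quadratic formula, z = (-25 ± √157) / -6, so z ≈ 2.0783 or z ≈ 6.255.
Neither value makes a denominator zero (z ≠ 3, z ≠ 6), so both are valid.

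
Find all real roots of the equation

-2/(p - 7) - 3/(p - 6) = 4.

p = 5 or p = 6.75

Multiply both sides by (p - 7)(p - 6):
-2(p - 6) - 3(p - 7) = 4(p - 7)(p - 6).
Expand and collect terms: 4p² - 47p + 135 = 0.
Factor or apply the quadratic formula: p = 6.75 or p = 5.
Neither value makes a denominator zero (p ≠ 7, p ≠ 6), so both are valid.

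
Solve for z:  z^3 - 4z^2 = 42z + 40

z = -4 or z = -1.099 or z = 9.099

Rearrange: z^3 - 4z^2 - 42z - 40 = 0.
Possible rational roots are divisors of -40. Testing z = -4 gives 0, so (z + 4) is a factor.
Divide: z^3 - 4z^2 - 42z - 40 = (z + 4)(z^2 - 8z - 10).
Apply the quadratic formula to z^2 - 8z - 10 = 0: z = (8 +/- sqrt(104))/2, i.e. z ~= 9.099 or z ~= -1.099.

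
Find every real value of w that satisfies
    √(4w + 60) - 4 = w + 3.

w = 1

Isolate the radical: √(4w + 60) = w + 7.
Square both sides: 4w + 60 = (w + 7)².
Expand and rearrange: w² + 10w - 11 = 0.
Solving gives w = 1 or w = -11.
Check each candidate in the original equation:
  w = 1: √(64) = 8, while w + 7 = 8 — valid.
  w = -11: √(16) = 4, while w + 7 = -4 — extraneous.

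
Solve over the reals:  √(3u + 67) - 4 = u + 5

Isolate the radical: √(3u + 67) = u + 9.
Square both sides: 3u + 67 = (u + 9)².
Expand and rearrange: u² + 15u + 14 = 0.
Solving gives u = -1 or u = -14.
Check each candidate in the original equation:
  u = -1: √(64) = 8, while u + 9 = 8 — valid.
  u = -14: √(25) = 5, while u + 9 = -5 — extraneous.

u = -1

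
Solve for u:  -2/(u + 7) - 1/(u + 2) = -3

Multiply both sides by (u + 7)(u + 2):
-2(u + 2) - (u + 7) = -3(u + 7)(u + 2).
Expand and collect terms: -3u² - 24u - 31 = 0.
By the quadratic formula, u = (24 ± √204) / -6, so u ≈ -6.3805 or u ≈ -1.6195.
Neither value makes a denominator zero (u ≠ -7, u ≠ -2), so both are valid.

u = -6.3805 or u = -1.6195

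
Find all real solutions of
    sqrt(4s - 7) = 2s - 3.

s = 2

Square both sides: 4s - 7 = (2s - 3)^2.
Expand and rearrange: 4s^2 - 16s + 16 = 0.
This gives the repeated root s = 2.
Check in the original equation:
  s = 2: sqrt(1) = 1, while 2s - 3 = 1 — valid.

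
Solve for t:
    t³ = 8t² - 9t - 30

t = -1.3723 or t = 4.3723 or t = 5

Rearrange: t³ - 8t² + 9t + 30 = 0.
Possible rational roots are divisors of 30. Testing t = 5 gives 0, so (t - 5) is a factor.
Divide: t³ - 8t² + 9t + 30 = (t - 5)(t² - 3t - 6).
Apply the quadratic formula to t² - 3t - 6 = 0: t = (3 ± √33)/2, i.e. t ≈ 4.3723 or t ≈ -1.3723.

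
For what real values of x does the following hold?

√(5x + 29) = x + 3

Square both sides: 5x + 29 = (x + 3)².
Expand and rearrange: x² + x - 20 = 0.
Solving gives x = 4 or x = -5.
Check each candidate in the original equation:
  x = 4: √(49) = 7, while x + 3 = 7 — valid.
  x = -5: √(4) = 2, while x + 3 = -2 — extraneous.

x = 4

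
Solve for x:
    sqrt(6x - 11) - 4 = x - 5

Isolate the radical: sqrt(6x - 11) = x - 1.
Square both sides: 6x - 11 = (x - 1)^2.
Expand and rearrange: x^2 - 8x + 12 = 0.
Solving gives x = 6 or x = 2.
Check each candidate in the original equation:
  x = 6: sqrt(25) = 5, while x - 1 = 5 — valid.
  x = 2: sqrt(1) = 1, while x - 1 = 1 — valid.

x = 2 or x = 6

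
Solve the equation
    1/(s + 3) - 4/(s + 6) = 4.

Multiply both sides by (s + 3)(s + 6):
(s + 6) - 4(s + 3) = 4(s + 3)(s + 6).
Expand and collect terms: 4s² + 39s + 78 = 0.
By the quadratic formula, s = (-39 ± √273) / 8, so s ≈ -2.8097 or s ≈ -6.9403.
Neither value makes a denominator zero (s ≠ -3, s ≠ -6), so both are valid.

s = -6.9403 or s = -2.8097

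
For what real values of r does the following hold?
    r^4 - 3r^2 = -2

r = -1.4142 or r = -1 or r = 1 or r = 1.4142

Let u = r^2. The equation becomes u^2 - 3u + 2 = 0.
Factor: (u - 1)(u - 2) = 0, so u = 1 or u = 2.
r^2 = 1 gives r = +/-1.
r^2 = 2 gives r = +/-sqrt(2) ~= +/-1.4142.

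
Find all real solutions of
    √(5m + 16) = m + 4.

Square both sides: 5m + 16 = (m + 4)².
Expand and rearrange: m² + 3m = 0.
Solving gives m = 0 or m = -3.
Check each candidate in the original equation:
  m = 0: √(16) = 4, while m + 4 = 4 — valid.
  m = -3: √(1) = 1, while m + 4 = 1 — valid.

m = -3 or m = 0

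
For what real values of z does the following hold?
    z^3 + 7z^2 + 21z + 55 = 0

Possible rational roots are divisors of 55. Testing z = -5 gives 0, so (z + 5) is a factor.
Divide: z^3 + 7z^2 + 21z + 55 = (z + 5)(z^2 + 2z + 11).
The quadratic z^2 + 2z + 11 has discriminant -40 < 0, so no further real roots.

z = -5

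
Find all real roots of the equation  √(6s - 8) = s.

s = 2 or s = 4

Square both sides: 6s - 8 = (s)².
Expand and rearrange: s² - 6s + 8 = 0.
Solving gives s = 4 or s = 2.
Check each candidate in the original equation:
  s = 4: √(16) = 4, while s = 4 — valid.
  s = 2: √(4) = 2, while s = 2 — valid.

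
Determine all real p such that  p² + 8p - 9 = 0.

Factor: (p + 9)(p - 1) = 0.
So p = -9 or p = 1.

p = -9 or p = 1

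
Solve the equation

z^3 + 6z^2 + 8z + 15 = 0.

Possible rational roots are divisors of 15. Testing z = -5 gives 0, so (z + 5) is a factor.
Divide: z^3 + 6z^2 + 8z + 15 = (z + 5)(z^2 + z + 3).
The quadratic z^2 + z + 3 has discriminant -11 < 0, so no further real roots.

z = -5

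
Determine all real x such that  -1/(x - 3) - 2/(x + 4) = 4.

x = -4.5172 or x = 2.7672

Multiply both sides by (x - 3)(x + 4):
-(x + 4) - 2(x - 3) = 4(x - 3)(x + 4).
Expand and collect terms: 4x² + 7x - 50 = 0.
By the quadratic formula, x = (-7 ± √849) / 8, so x ≈ 2.7672 or x ≈ -4.5172.
Neither value makes a denominator zero (x ≠ 3, x ≠ -4), so both are valid.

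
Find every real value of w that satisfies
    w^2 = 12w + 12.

Rearrange to standard form: w^2 - 12w - 12 = 0.
Discriminant: (-12)^2 - 4*1*(-12) = 192.
Quadratic formula: w = (12 +/- sqrt(192)) / 2.
So w = 6 + 4*sqrt(3) ~= 12.9282 or w = 6 - 4*sqrt(3) ~= -0.9282.

w = -0.9282 or w = 12.9282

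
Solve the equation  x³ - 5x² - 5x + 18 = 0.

x = -2 or x = 1.6972 or x = 5.3028

Possible rational roots are divisors of 18. Testing x = -2 gives 0, so (x + 2) is a factor.
Divide: x³ - 5x² - 5x + 18 = (x + 2)(x² - 7x + 9).
Apply the quadratic formula to x² - 7x + 9 = 0: x = (7 ± √13)/2, i.e. x ≈ 5.3028 or x ≈ 1.6972.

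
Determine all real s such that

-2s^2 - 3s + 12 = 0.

s = -3.3117 or s = 1.8117

Discriminant: (-3)^2 - 4*(-2)*12 = 105.
Quadratic formula: s = (3 +/- sqrt(105)) / (-4).
So s = -sqrt(105)/4 - 3/4 ~= -3.3117 or s = -3/4 + sqrt(105)/4 ~= 1.8117.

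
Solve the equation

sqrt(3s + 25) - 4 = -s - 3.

s = -3

Isolate the radical: sqrt(3s + 25) = -s + 1.
Square both sides: 3s + 25 = (-s + 1)^2.
Expand and rearrange: s^2 - 5s - 24 = 0.
Solving gives s = 8 or s = -3.
Check each candidate in the original equation:
  s = 8: sqrt(49) = 7, while -s + 1 = -7 — extraneous.
  s = -3: sqrt(16) = 4, while -s + 1 = 4 — valid.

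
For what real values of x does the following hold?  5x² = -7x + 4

x = -1.8358 or x = 0.4358

Rearrange to standard form: 5x² + 7x - 4 = 0.
Discriminant: (7)² − 4·5·(-4) = 129.
Quadratic formula: x = (-7 ± √129) / 10.
So x = -7/10 + √(129)/10 ≈ 0.4358 or x = -√(129)/10 - 7/10 ≈ -1.8358.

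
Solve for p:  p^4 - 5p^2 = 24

Let u = p^2. The equation becomes u^2 - 5u - 24 = 0.
Factor: (u - 8)(u + 3) = 0, so u = 8 or u = -3.
p^2 = 8 gives p = +/-2*sqrt(2) ~= +/-2.8284.
p^2 = -3 < 0 has no real solution.

p = -2.8284 or p = 2.8284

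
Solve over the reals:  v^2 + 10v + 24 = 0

Factor: (v + 6)(v + 4) = 0.
So v = -6 or v = -4.

v = -6 or v = -4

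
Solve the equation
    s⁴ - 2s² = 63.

Let u = s². The equation becomes u² - 2u - 63 = 0.
Factor: (u - 9)(u + 7) = 0, so u = 9 or u = -7.
s² = 9 gives s = ±3.
s² = -7 < 0 has no real solution.

s = -3 or s = 3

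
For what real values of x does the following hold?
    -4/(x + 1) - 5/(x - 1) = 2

x = -4.6085 or x = 0.1085

Multiply both sides by (x + 1)(x - 1):
-4(x - 1) - 5(x + 1) = 2(x + 1)(x - 1).
Expand and collect terms: 2x² + 9x - 1 = 0.
By the quadratic formula, x = (-9 ± √89) / 4, so x ≈ 0.1085 or x ≈ -4.6085.
Neither value makes a denominator zero (x ≠ -1, x ≠ 1), so both are valid.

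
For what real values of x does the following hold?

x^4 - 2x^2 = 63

x = -3 or x = 3

Let u = x^2. The equation becomes u^2 - 2u - 63 = 0.
Factor: (u - 9)(u + 7) = 0, so u = 9 or u = -7.
x^2 = 9 gives x = +/-3.
x^2 = -7 < 0 has no real solution.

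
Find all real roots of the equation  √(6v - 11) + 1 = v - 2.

v = 10

Isolate the radical: √(6v - 11) = v - 3.
Square both sides: 6v - 11 = (v - 3)².
Expand and rearrange: v² - 12v + 20 = 0.
Solving gives v = 10 or v = 2.
Check each candidate in the original equation:
  v = 10: √(49) = 7, while v - 3 = 7 — valid.
  v = 2: √(1) = 1, while v - 3 = -1 — extraneous.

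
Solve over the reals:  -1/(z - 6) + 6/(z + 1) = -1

z = -6.5574 or z = 6.5574

Multiply both sides by (z - 6)(z + 1):
-(z + 1) + 6(z - 6) = -(z - 6)(z + 1).
Expand and collect terms: -z^2 + 43 = 0.
By the quadratic formula, z = (0 +/- sqrt(172)) / -2, so z ~= -6.5574 or z ~= 6.5574.
Neither value makes a denominator zero (z != 6, z != -1), so both are valid.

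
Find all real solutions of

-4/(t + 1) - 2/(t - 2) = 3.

Multiply both sides by (t + 1)(t - 2):
-4(t - 2) - 2(t + 1) = 3(t + 1)(t - 2).
Expand and collect terms: 3t² + 3t - 12 = 0.
By the quadratic formula, t = (-3 ± √153) / 6, so t ≈ 1.5616 or t ≈ -2.5616.
Neither value makes a denominator zero (t ≠ -1, t ≠ 2), so both are valid.

t = -2.5616 or t = 1.5616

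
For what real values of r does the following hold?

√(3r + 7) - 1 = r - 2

Isolate the radical: √(3r + 7) = r - 1.
Square both sides: 3r + 7 = (r - 1)².
Expand and rearrange: r² - 5r - 6 = 0.
Solving gives r = 6 or r = -1.
Check each candidate in the original equation:
  r = 6: √(25) = 5, while r - 1 = 5 — valid.
  r = -1: √(4) = 2, while r - 1 = -2 — extraneous.

r = 6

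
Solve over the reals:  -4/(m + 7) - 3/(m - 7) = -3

Multiply both sides by (m + 7)(m - 7):
-4(m - 7) - 3(m + 7) = -3(m + 7)(m - 7).
Expand and collect terms: -3m^2 + 7m + 140 = 0.
By the quadratic formula, m = (-7 +/- sqrt(1729)) / -6, so m ~= -5.7635 or m ~= 8.0969.
Neither value makes a denominator zero (m != -7, m != 7), so both are valid.

m = -5.7635 or m = 8.0969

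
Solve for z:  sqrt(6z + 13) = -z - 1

Square both sides: 6z + 13 = (-z - 1)^2.
Expand and rearrange: z^2 - 4z - 12 = 0.
Solving gives z = 6 or z = -2.
Check each candidate in the original equation:
  z = 6: sqrt(49) = 7, while -z - 1 = -7 — extraneous.
  z = -2: sqrt(1) = 1, while -z - 1 = 1 — valid.

z = -2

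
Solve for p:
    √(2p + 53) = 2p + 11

p = -2

Square both sides: 2p + 53 = (2p + 11)².
Expand and rearrange: 4p² + 42p + 68 = 0.
Solving gives p = -2 or p = -8.5.
Check each candidate in the original equation:
  p = -2: √(49) = 7, while 2p + 11 = 7 — valid.
  p = -8.5: √(36) = 6, while 2p + 11 = -6 — extraneous.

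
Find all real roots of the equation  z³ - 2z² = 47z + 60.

z = -5 or z = -1.4244 or z = 8.4244

Rearrange: z³ - 2z² - 47z - 60 = 0.
Possible rational roots are divisors of -60. Testing z = -5 gives 0, so (z + 5) is a factor.
Divide: z³ - 2z² - 47z - 60 = (z + 5)(z² - 7z - 12).
Apply the quadratic formula to z² - 7z - 12 = 0: z = (7 ± √97)/2, i.e. z ≈ 8.4244 or z ≈ -1.4244.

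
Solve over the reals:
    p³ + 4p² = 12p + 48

p = -4 or p = -3.4641 or p = 3.4641

Rearrange: p³ + 4p² - 12p - 48 = 0.
Possible rational roots are divisors of -48. Testing p = -4 gives 0, so (p + 4) is a factor.
Divide: p³ + 4p² - 12p - 48 = (p + 4)(p² - 12).
Apply the quadratic formula to p² - 12 = 0: p = (0 ± √48)/2, i.e. p ≈ 3.4641 or p ≈ -3.4641.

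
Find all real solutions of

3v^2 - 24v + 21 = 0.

Factor: 3(v - 7)(v - 1) = 0.
So v = 7 or v = 1.

v = 1 or v = 7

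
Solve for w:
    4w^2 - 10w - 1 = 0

Discriminant: (-10)^2 - 4*4*(-1) = 116.
Quadratic formula: w = (10 +/- sqrt(116)) / 8.
So w = 5/4 + sqrt(29)/4 ~= 2.5963 or w = 5/4 - sqrt(29)/4 ~= -0.0963.

w = -0.0963 or w = 2.5963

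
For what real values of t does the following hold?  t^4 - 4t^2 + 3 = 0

t = -1.7321 or t = -1 or t = 1 or t = 1.7321

Let u = t^2. The equation becomes u^2 - 4u + 3 = 0.
Factor: (u - 3)(u - 1) = 0, so u = 3 or u = 1.
t^2 = 3 gives t = +/-sqrt(3) ~= +/-1.7321.
t^2 = 1 gives t = +/-1.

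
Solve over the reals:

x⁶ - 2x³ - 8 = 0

Let u = x³. The equation becomes u² - 2u - 8 = 0.
Factor: (u + 2)(u - 4) = 0, so u = -2 or u = 4.
x³ = -2 gives x = -∛(2) ≈ -1.2599.
x³ = 4 gives x = ∛(4) ≈ 1.5874.

x = -1.2599 or x = 1.5874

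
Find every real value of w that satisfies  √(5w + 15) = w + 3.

w = -3 or w = 2

Square both sides: 5w + 15 = (w + 3)².
Expand and rearrange: w² + w - 6 = 0.
Solving gives w = 2 or w = -3.
Check each candidate in the original equation:
  w = 2: √(25) = 5, while w + 3 = 5 — valid.
  w = -3: √(0) = 0, while w + 3 = 0 — valid.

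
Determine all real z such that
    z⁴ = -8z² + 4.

z = -0.6871 or z = 0.6871

Let u = z². The equation becomes u² + 8u - 4 = 0.
By the quadratic formula, u = -4 + 2·√(5) or u = -2·√(5) - 4.
z² = -4 + 2·√(5) gives z = ±√(-4 + 2·√(5)) ≈ ±0.6871.
z² = -2·√(5) - 4 < 0 has no real solution.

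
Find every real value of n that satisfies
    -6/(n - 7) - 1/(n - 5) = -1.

Multiply both sides by (n - 7)(n - 5):
-6(n - 5) - (n - 7) = -(n - 7)(n - 5).
Expand and collect terms: -n² + 19n - 72 = 0.
By the quadratic formula, n = (-19 ± √73) / -2, so n ≈ 5.228 or n ≈ 13.772.
Neither value makes a denominator zero (n ≠ 7, n ≠ 5), so both are valid.

n = 5.228 or n = 13.772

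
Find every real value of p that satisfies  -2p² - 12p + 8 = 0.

Discriminant: (-12)² − 4·(-2)·8 = 208.
Quadratic formula: p = (12 ± √208) / (-4).
So p = -√(13) - 3 ≈ -6.6056 or p = -3 + √(13) ≈ 0.6056.

p = -6.6056 or p = 0.6056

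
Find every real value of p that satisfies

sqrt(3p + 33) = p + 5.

p = 1

Square both sides: 3p + 33 = (p + 5)^2.
Expand and rearrange: p^2 + 7p - 8 = 0.
Solving gives p = 1 or p = -8.
Check each candidate in the original equation:
  p = 1: sqrt(36) = 6, while p + 5 = 6 — valid.
  p = -8: sqrt(9) = 3, while p + 5 = -3 — extraneous.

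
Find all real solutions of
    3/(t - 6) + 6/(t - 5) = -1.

t = -3.6904 or t = 5.6904

Multiply both sides by (t - 6)(t - 5):
3(t - 5) + 6(t - 6) = -(t - 6)(t - 5).
Expand and collect terms: -t² + 2t + 21 = 0.
By the quadratic formula, t = (-2 ± √88) / -2, so t ≈ -3.6904 or t ≈ 5.6904.
Neither value makes a denominator zero (t ≠ 6, t ≠ 5), so both are valid.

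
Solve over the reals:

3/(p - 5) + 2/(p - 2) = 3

Multiply both sides by (p - 5)(p - 2):
3(p - 2) + 2(p - 5) = 3(p - 5)(p - 2).
Expand and collect terms: 3p² - 26p + 46 = 0.
By the quadratic formula, p = (26 ± √124) / 6, so p ≈ 6.1893 or p ≈ 2.4774.
Neither value makes a denominator zero (p ≠ 5, p ≠ 2), so both are valid.

p = 2.4774 or p = 6.1893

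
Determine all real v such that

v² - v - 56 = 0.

Factor: (v + 7)(v - 8) = 0.
So v = -7 or v = 8.

v = -7 or v = 8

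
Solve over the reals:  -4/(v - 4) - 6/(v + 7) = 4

Multiply both sides by (v - 4)(v + 7):
-4(v + 7) - 6(v - 4) = 4(v - 4)(v + 7).
Expand and collect terms: 4v^2 + 22v - 108 = 0.
By the quadratic formula, v = (-22 +/- sqrt(2212)) / 8, so v ~= 3.129 or v ~= -8.629.
Neither value makes a denominator zero (v != 4, v != -7), so both are valid.

v = -8.629 or v = 3.129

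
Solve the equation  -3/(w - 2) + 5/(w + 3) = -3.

Multiply both sides by (w - 2)(w + 3):
-3(w + 3) + 5(w - 2) = -3(w - 2)(w + 3).
Expand and collect terms: -3w^2 - 5w + 37 = 0.
By the quadratic formula, w = (5 +/- sqrt(469)) / -6, so w ~= -4.4427 or w ~= 2.7761.
Neither value makes a denominator zero (w != 2, w != -3), so both are valid.

w = -4.4427 or w = 2.7761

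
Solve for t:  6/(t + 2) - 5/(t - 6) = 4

t = -0.1146 or t = 4.3646

Multiply both sides by (t + 2)(t - 6):
6(t - 6) - 5(t + 2) = 4(t + 2)(t - 6).
Expand and collect terms: 4t² - 17t - 2 = 0.
By the quadratic formula, t = (17 ± √321) / 8, so t ≈ 4.3646 or t ≈ -0.1146.
Neither value makes a denominator zero (t ≠ -2, t ≠ 6), so both are valid.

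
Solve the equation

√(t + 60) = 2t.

t = 4

Square both sides: t + 60 = (2t)².
Expand and rearrange: 4t² - t - 60 = 0.
Solving gives t = 4 or t = -3.75.
Check each candidate in the original equation:
  t = 4: √(64) = 8, while 2t = 8 — valid.
  t = -3.75: √(56.25) = 7.5, while 2t = -7.5 — extraneous.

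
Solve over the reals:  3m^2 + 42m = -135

m = -9 or m = -5

Bring every term to one side: 3m^2 + 42m + 135 = 0.
Factor: 3(m + 9)(m + 5) = 0.
So m = -9 or m = -5.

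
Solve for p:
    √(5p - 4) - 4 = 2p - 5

Isolate the radical: √(5p - 4) = 2p - 1.
Square both sides: 5p - 4 = (2p - 1)².
Expand and rearrange: 4p² - 9p + 5 = 0.
Solving gives p = 1.25 or p = 1.
Check each candidate in the original equation:
  p = 1.25: √(2.25) = 1.5, while 2p - 1 = 1.5 — valid.
  p = 1: √(1) = 1, while 2p - 1 = 1 — valid.

p = 1 or p = 1.25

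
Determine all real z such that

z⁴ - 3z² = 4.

z = -2 or z = 2

Let u = z². The equation becomes u² - 3u - 4 = 0.
Factor: (u + 1)(u - 4) = 0, so u = -1 or u = 4.
z² = -1 < 0 has no real solution.
z² = 4 gives z = ±2.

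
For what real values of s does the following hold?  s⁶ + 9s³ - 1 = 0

s = -2.0885 or s = 0.4788

Let u = s³. The equation becomes u² + 9u - 1 = 0.
By the quadratic formula, u = -9/2 + √(85)/2 or u = -√(85)/2 - 9/2.
s³ = -9/2 + √(85)/2 gives s = ∛(-9/2 + √(85)/2) ≈ 0.4788.
s³ = -√(85)/2 - 9/2 gives s = -∛(9/2 + √(85)/2) ≈ -2.0885.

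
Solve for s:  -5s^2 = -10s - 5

Rearrange to standard form: -5s^2 + 10s + 5 = 0.
Discriminant: (10)^2 - 4*(-5)*5 = 200.
Quadratic formula: s = (-10 +/- sqrt(200)) / (-10).
So s = 1 - sqrt(2) ~= -0.4142 or s = 1 + sqrt(2) ~= 2.4142.

s = -0.4142 or s = 2.4142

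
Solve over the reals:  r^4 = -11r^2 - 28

No real solutions.

Let u = r^2. The equation becomes u^2 + 11u + 28 = 0.
Factor: (u + 7)(u + 4) = 0, so u = -7 or u = -4.
r^2 = -7 < 0 has no real solution.
r^2 = -4 < 0 has no real solution.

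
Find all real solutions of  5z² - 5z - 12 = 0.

z = -1.1279 or z = 2.1279

Discriminant: (-5)² − 4·5·(-12) = 265.
Quadratic formula: z = (5 ± √265) / 10.
So z = 1/2 + √(265)/10 ≈ 2.1279 or z = 1/2 - √(265)/10 ≈ -1.1279.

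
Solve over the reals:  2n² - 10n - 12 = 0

Factor: 2(n - 6)(n + 1) = 0.
So n = 6 or n = -1.

n = -1 or n = 6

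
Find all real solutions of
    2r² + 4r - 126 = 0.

Factor: 2(r + 9)(r - 7) = 0.
So r = -9 or r = 7.

r = -9 or r = 7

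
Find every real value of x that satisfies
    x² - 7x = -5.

x = 0.8074 or x = 6.1926

Rearrange to standard form: x² - 7x + 5 = 0.
Discriminant: (-7)² − 4·1·5 = 29.
Quadratic formula: x = (7 ± √29) / 2.
So x = √(29)/2 + 7/2 ≈ 6.1926 or x = 7/2 - √(29)/2 ≈ 0.8074.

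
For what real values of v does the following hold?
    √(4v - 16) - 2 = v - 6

v = 4 or v = 8

Isolate the radical: √(4v - 16) = v - 4.
Square both sides: 4v - 16 = (v - 4)².
Expand and rearrange: v² - 12v + 32 = 0.
Solving gives v = 8 or v = 4.
Check each candidate in the original equation:
  v = 8: √(16) = 4, while v - 4 = 4 — valid.
  v = 4: √(0) = 0, while v - 4 = 0 — valid.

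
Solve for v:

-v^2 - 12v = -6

v = -12.4807 or v = 0.4807

Rearrange to standard form: -v^2 - 12v + 6 = 0.
Discriminant: (-12)^2 - 4*(-1)*6 = 168.
Quadratic formula: v = (12 +/- sqrt(168)) / (-2).
So v = -sqrt(42) - 6 ~= -12.4807 or v = -6 + sqrt(42) ~= 0.4807.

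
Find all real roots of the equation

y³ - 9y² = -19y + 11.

Rearrange: y³ - 9y² + 19y - 11 = 0.
Possible rational roots are divisors of -11. Testing y = 1 gives 0, so (y - 1) is a factor.
Divide: y³ - 9y² + 19y - 11 = (y - 1)(y² - 8y + 11).
Apply the quadratic formula to y² - 8y + 11 = 0: y = (8 ± √20)/2, i.e. y ≈ 6.2361 or y ≈ 1.7639.

y = 1 or y = 1.7639 or y = 6.2361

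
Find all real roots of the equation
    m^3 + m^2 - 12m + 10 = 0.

m = -4.3166 or m = 1 or m = 2.3166

Possible rational roots are divisors of 10. Testing m = 1 gives 0, so (m - 1) is a factor.
Divide: m^3 + m^2 - 12m + 10 = (m - 1)(m^2 + 2m - 10).
Apply the quadratic formula to m^2 + 2m - 10 = 0: m = (-2 +/- sqrt(44))/2, i.e. m ~= 2.3166 or m ~= -4.3166.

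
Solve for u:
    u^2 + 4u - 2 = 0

u = -4.4495 or u = 0.4495

Discriminant: (4)^2 - 4*1*(-2) = 24.
Quadratic formula: u = (-4 +/- sqrt(24)) / 2.
So u = -2 + sqrt(6) ~= 0.4495 or u = -sqrt(6) - 2 ~= -4.4495.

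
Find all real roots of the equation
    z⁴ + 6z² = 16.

Let u = z². The equation becomes u² + 6u - 16 = 0.
Factor: (u + 8)(u - 2) = 0, so u = -8 or u = 2.
z² = -8 < 0 has no real solution.
z² = 2 gives z = ±√(2) ≈ ±1.4142.

z = -1.4142 or z = 1.4142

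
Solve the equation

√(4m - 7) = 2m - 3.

m = 2

Square both sides: 4m - 7 = (2m - 3)².
Expand and rearrange: 4m² - 16m + 16 = 0.
This gives the repeated root m = 2.
Check in the original equation:
  m = 2: √(1) = 1, while 2m - 3 = 1 — valid.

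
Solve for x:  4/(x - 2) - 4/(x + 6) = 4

x = -6.899 or x = 2.899

Multiply both sides by (x - 2)(x + 6):
4(x + 6) - 4(x - 2) = 4(x - 2)(x + 6).
Expand and collect terms: 4x² + 16x - 80 = 0.
By the quadratic formula, x = (-16 ± √1536) / 8, so x ≈ 2.899 or x ≈ -6.899.
Neither value makes a denominator zero (x ≠ 2, x ≠ -6), so both are valid.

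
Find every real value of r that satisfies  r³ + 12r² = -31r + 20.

Rearrange: r³ + 12r² + 31r - 20 = 0.
Possible rational roots are divisors of -20. Testing r = -5 gives 0, so (r + 5) is a factor.
Divide: r³ + 12r² + 31r - 20 = (r + 5)(r² + 7r - 4).
Apply the quadratic formula to r² + 7r - 4 = 0: r = (-7 ± √65)/2, i.e. r ≈ 0.5311 or r ≈ -7.5311.

r = -7.5311 or r = -5 or r = 0.5311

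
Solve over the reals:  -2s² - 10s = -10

s = -5.8541 or s = 0.8541

Rearrange to standard form: -2s² - 10s + 10 = 0.
Discriminant: (-10)² − 4·(-2)·10 = 180.
Quadratic formula: s = (10 ± √180) / (-4).
So s = -3·√(5)/2 - 5/2 ≈ -5.8541 or s = -5/2 + 3·√(5)/2 ≈ 0.8541.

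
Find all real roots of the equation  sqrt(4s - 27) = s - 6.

Square both sides: 4s - 27 = (s - 6)^2.
Expand and rearrange: s^2 - 16s + 63 = 0.
Solving gives s = 9 or s = 7.
Check each candidate in the original equation:
  s = 9: sqrt(9) = 3, while s - 6 = 3 — valid.
  s = 7: sqrt(1) = 1, while s - 6 = 1 — valid.

s = 7 or s = 9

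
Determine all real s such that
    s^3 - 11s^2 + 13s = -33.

Rearrange: s^3 - 11s^2 + 13s + 33 = 0.
Possible rational roots are divisors of 33. Testing s = 3 gives 0, so (s - 3) is a factor.
Divide: s^3 - 11s^2 + 13s + 33 = (s - 3)(s^2 - 8s - 11).
Apply the quadratic formula to s^2 - 8s - 11 = 0: s = (8 +/- sqrt(108))/2, i.e. s ~= 9.1962 or s ~= -1.1962.

s = -1.1962 or s = 3 or s = 9.1962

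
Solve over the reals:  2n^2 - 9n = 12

Rearrange to standard form: 2n^2 - 9n - 12 = 0.
Discriminant: (-9)^2 - 4*2*(-12) = 177.
Quadratic formula: n = (9 +/- sqrt(177)) / 4.
So n = 9/4 + sqrt(177)/4 ~= 5.576 or n = 9/4 - sqrt(177)/4 ~= -1.076.

n = -1.076 or n = 5.576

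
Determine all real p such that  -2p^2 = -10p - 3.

p = -0.2839 or p = 5.2839

Rearrange to standard form: -2p^2 + 10p + 3 = 0.
Discriminant: (10)^2 - 4*(-2)*3 = 124.
Quadratic formula: p = (-10 +/- sqrt(124)) / (-4).
So p = 5/2 - sqrt(31)/2 ~= -0.2839 or p = 5/2 + sqrt(31)/2 ~= 5.2839.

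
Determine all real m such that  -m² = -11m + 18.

m = 2 or m = 9

Bring every term to one side: -m² + 11m - 18 = 0.
Factor: -1(m - 2)(m - 9) = 0.
So m = 2 or m = 9.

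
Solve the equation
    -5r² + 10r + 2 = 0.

Discriminant: (10)² − 4·(-5)·2 = 140.
Quadratic formula: r = (-10 ± √140) / (-10).
So r = 1 - √(35)/5 ≈ -0.1832 or r = 1 + √(35)/5 ≈ 2.1832.

r = -0.1832 or r = 2.1832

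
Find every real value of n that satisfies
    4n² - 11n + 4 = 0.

n = 0.4313 or n = 2.3187

Discriminant: (-11)² − 4·4·4 = 57.
Quadratic formula: n = (11 ± √57) / 8.
So n = √(57)/8 + 11/8 ≈ 2.3187 or n = 11/8 - √(57)/8 ≈ 0.4313.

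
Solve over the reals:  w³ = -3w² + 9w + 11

Rearrange: w³ + 3w² - 9w - 11 = 0.
Possible rational roots are divisors of -11. Testing w = -1 gives 0, so (w + 1) is a factor.
Divide: w³ + 3w² - 9w - 11 = (w + 1)(w² + 2w - 11).
Apply the quadratic formula to w² + 2w - 11 = 0: w = (-2 ± √48)/2, i.e. w ≈ 2.4641 or w ≈ -4.4641.

w = -4.4641 or w = -1 or w = 2.4641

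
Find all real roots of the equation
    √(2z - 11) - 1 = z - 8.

z = 10

Isolate the radical: √(2z - 11) = z - 7.
Square both sides: 2z - 11 = (z - 7)².
Expand and rearrange: z² - 16z + 60 = 0.
Solving gives z = 10 or z = 6.
Check each candidate in the original equation:
  z = 10: √(9) = 3, while z - 7 = 3 — valid.
  z = 6: √(1) = 1, while z - 7 = -1 — extraneous.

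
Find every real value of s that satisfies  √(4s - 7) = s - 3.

s = 8

Square both sides: 4s - 7 = (s - 3)².
Expand and rearrange: s² - 10s + 16 = 0.
Solving gives s = 8 or s = 2.
Check each candidate in the original equation:
  s = 8: √(25) = 5, while s - 3 = 5 — valid.
  s = 2: √(1) = 1, while s - 3 = -1 — extraneous.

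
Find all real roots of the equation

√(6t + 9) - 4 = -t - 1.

Isolate the radical: √(6t + 9) = -t + 3.
Square both sides: 6t + 9 = (-t + 3)².
Expand and rearrange: t² - 12t = 0.
Solving gives t = 12 or t = 0.
Check each candidate in the original equation:
  t = 12: √(81) = 9, while -t + 3 = -9 — extraneous.
  t = 0: √(9) = 3, while -t + 3 = 3 — valid.

t = 0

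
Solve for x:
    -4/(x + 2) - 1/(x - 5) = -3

x = -0.7398 or x = 5.4065

Multiply both sides by (x + 2)(x - 5):
-4(x - 5) - (x + 2) = -3(x + 2)(x - 5).
Expand and collect terms: -3x² + 14x + 12 = 0.
By the quadratic formula, x = (-14 ± √340) / -6, so x ≈ -0.7398 or x ≈ 5.4065.
Neither value makes a denominator zero (x ≠ -2, x ≠ 5), so both are valid.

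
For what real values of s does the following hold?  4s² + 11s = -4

Rearrange to standard form: 4s² + 11s + 4 = 0.
Discriminant: (11)² − 4·4·4 = 57.
Quadratic formula: s = (-11 ± √57) / 8.
So s = -11/8 + √(57)/8 ≈ -0.4313 or s = -11/8 - √(57)/8 ≈ -2.3187.

s = -2.3187 or s = -0.4313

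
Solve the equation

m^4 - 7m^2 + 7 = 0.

Let u = m^2. The equation becomes u^2 - 7u + 7 = 0.
By the quadratic formula, u = sqrt(21)/2 + 7/2 or u = 7/2 - sqrt(21)/2.
m^2 = sqrt(21)/2 + 7/2 gives m = +/-sqrt(sqrt(21)/2 + 7/2) ~= +/-2.4065.
m^2 = 7/2 - sqrt(21)/2 gives m = +/-sqrt(7/2 - sqrt(21)/2) ~= +/-1.0994.

m = -2.4065 or m = -1.0994 or m = 1.0994 or m = 2.4065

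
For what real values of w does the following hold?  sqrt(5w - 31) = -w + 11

w = 8

Square both sides: 5w - 31 = (-w + 11)^2.
Expand and rearrange: w^2 - 27w + 152 = 0.
Solving gives w = 19 or w = 8.
Check each candidate in the original equation:
  w = 19: sqrt(64) = 8, while -w + 11 = -8 — extraneous.
  w = 8: sqrt(9) = 3, while -w + 11 = 3 — valid.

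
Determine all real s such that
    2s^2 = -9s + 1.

Rearrange to standard form: 2s^2 + 9s - 1 = 0.
Discriminant: (9)^2 - 4*2*(-1) = 89.
Quadratic formula: s = (-9 +/- sqrt(89)) / 4.
So s = -9/4 + sqrt(89)/4 ~= 0.1085 or s = -sqrt(89)/4 - 9/4 ~= -4.6085.

s = -4.6085 or s = 0.1085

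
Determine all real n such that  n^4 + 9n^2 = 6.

n = -0.7896 or n = 0.7896

Let u = n^2. The equation becomes u^2 + 9u - 6 = 0.
By the quadratic formula, u = -9/2 + sqrt(105)/2 or u = -sqrt(105)/2 - 9/2.
n^2 = -9/2 + sqrt(105)/2 gives n = +/-sqrt(-9/2 + sqrt(105)/2) ~= +/-0.7896.
n^2 = -sqrt(105)/2 - 9/2 < 0 has no real solution.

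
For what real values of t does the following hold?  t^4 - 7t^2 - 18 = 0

Let u = t^2. The equation becomes u^2 - 7u - 18 = 0.
Factor: (u + 2)(u - 9) = 0, so u = -2 or u = 9.
t^2 = -2 < 0 has no real solution.
t^2 = 9 gives t = +/-3.

t = -3 or t = 3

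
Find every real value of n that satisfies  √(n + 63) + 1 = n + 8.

Isolate the radical: √(n + 63) = n + 7.
Square both sides: n + 63 = (n + 7)².
Expand and rearrange: n² + 13n - 14 = 0.
Solving gives n = 1 or n = -14.
Check each candidate in the original equation:
  n = 1: √(64) = 8, while n + 7 = 8 — valid.
  n = -14: √(49) = 7, while n + 7 = -7 — extraneous.

n = 1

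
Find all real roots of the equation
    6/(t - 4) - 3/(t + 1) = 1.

Multiply both sides by (t - 4)(t + 1):
6(t + 1) - 3(t - 4) = (t - 4)(t + 1).
Expand and collect terms: t² - 6t - 22 = 0.
By the quadratic formula, t = (6 ± √124) / 2, so t ≈ 8.5678 or t ≈ -2.5678.
Neither value makes a denominator zero (t ≠ 4, t ≠ -1), so both are valid.

t = -2.5678 or t = 8.5678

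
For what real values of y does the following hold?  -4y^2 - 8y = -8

Rearrange to standard form: -4y^2 - 8y + 8 = 0.
Discriminant: (-8)^2 - 4*(-4)*8 = 192.
Quadratic formula: y = (8 +/- sqrt(192)) / (-8).
So y = -sqrt(3) - 1 ~= -2.7321 or y = -1 + sqrt(3) ~= 0.7321.

y = -2.7321 or y = 0.7321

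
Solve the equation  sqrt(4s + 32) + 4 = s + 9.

s = 1

Isolate the radical: sqrt(4s + 32) = s + 5.
Square both sides: 4s + 32 = (s + 5)^2.
Expand and rearrange: s^2 + 6s - 7 = 0.
Solving gives s = 1 or s = -7.
Check each candidate in the original equation:
  s = 1: sqrt(36) = 6, while s + 5 = 6 — valid.
  s = -7: sqrt(4) = 2, while s + 5 = -2 — extraneous.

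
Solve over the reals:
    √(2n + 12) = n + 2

n = 2

Square both sides: 2n + 12 = (n + 2)².
Expand and rearrange: n² + 2n - 8 = 0.
Solving gives n = 2 or n = -4.
Check each candidate in the original equation:
  n = 2: √(16) = 4, while n + 2 = 4 — valid.
  n = -4: √(4) = 2, while n + 2 = -2 — extraneous.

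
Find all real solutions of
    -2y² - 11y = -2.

Rearrange to standard form: -2y² - 11y + 2 = 0.
Discriminant: (-11)² − 4·(-2)·2 = 137.
Quadratic formula: y = (11 ± √137) / (-4).
So y = -√(137)/4 - 11/4 ≈ -5.6762 or y = -11/4 + √(137)/4 ≈ 0.1762.

y = -5.6762 or y = 0.1762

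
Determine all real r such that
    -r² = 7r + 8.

r = -5.5616 or r = -1.4384

Rearrange to standard form: -r² - 7r - 8 = 0.
Discriminant: (-7)² − 4·(-1)·(-8) = 17.
Quadratic formula: r = (7 ± √17) / (-2).
So r = -7/2 - √(17)/2 ≈ -5.5616 or r = -7/2 + √(17)/2 ≈ -1.4384.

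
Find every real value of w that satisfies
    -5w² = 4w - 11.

Rearrange to standard form: -5w² - 4w + 11 = 0.
Discriminant: (-4)² − 4·(-5)·11 = 236.
Quadratic formula: w = (4 ± √236) / (-10).
So w = -√(59)/5 - 2/5 ≈ -1.9362 or w = -2/5 + √(59)/5 ≈ 1.1362.

w = -1.9362 or w = 1.1362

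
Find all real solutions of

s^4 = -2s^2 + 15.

s = -1.7321 or s = 1.7321

Let u = s^2. The equation becomes u^2 + 2u - 15 = 0.
Factor: (u - 3)(u + 5) = 0, so u = 3 or u = -5.
s^2 = 3 gives s = +/-sqrt(3) ~= +/-1.7321.
s^2 = -5 < 0 has no real solution.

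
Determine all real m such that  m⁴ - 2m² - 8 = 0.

m = -2 or m = 2

Let u = m². The equation becomes u² - 2u - 8 = 0.
Factor: (u - 4)(u + 2) = 0, so u = 4 or u = -2.
m² = 4 gives m = ±2.
m² = -2 < 0 has no real solution.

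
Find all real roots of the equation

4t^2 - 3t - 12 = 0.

t = -1.3972 or t = 2.1472

Discriminant: (-3)^2 - 4*4*(-12) = 201.
Quadratic formula: t = (3 +/- sqrt(201)) / 8.
So t = 3/8 + sqrt(201)/8 ~= 2.1472 or t = 3/8 - sqrt(201)/8 ~= -1.3972.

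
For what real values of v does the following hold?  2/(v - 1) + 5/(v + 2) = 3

Multiply both sides by (v - 1)(v + 2):
2(v + 2) + 5(v - 1) = 3(v - 1)(v + 2).
Expand and collect terms: 3v^2 - 4v - 5 = 0.
By the quadratic formula, v = (4 +/- sqrt(76)) / 6, so v ~= 2.1196 or v ~= -0.7863.
Neither value makes a denominator zero (v != 1, v != -2), so both are valid.

v = -0.7863 or v = 2.1196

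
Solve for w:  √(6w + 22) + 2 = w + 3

w = 7

Isolate the radical: √(6w + 22) = w + 1.
Square both sides: 6w + 22 = (w + 1)².
Expand and rearrange: w² - 4w - 21 = 0.
Solving gives w = 7 or w = -3.
Check each candidate in the original equation:
  w = 7: √(64) = 8, while w + 1 = 8 — valid.
  w = -3: √(4) = 2, while w + 1 = -2 — extraneous.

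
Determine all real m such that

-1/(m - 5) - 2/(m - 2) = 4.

m = 1.462 or m = 4.788

Multiply both sides by (m - 5)(m - 2):
-(m - 2) - 2(m - 5) = 4(m - 5)(m - 2).
Expand and collect terms: 4m² - 25m + 28 = 0.
By the quadratic formula, m = (25 ± √177) / 8, so m ≈ 4.788 or m ≈ 1.462.
Neither value makes a denominator zero (m ≠ 5, m ≠ 2), so both are valid.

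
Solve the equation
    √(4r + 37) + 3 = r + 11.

r = -3

Isolate the radical: √(4r + 37) = r + 8.
Square both sides: 4r + 37 = (r + 8)².
Expand and rearrange: r² + 12r + 27 = 0.
Solving gives r = -3 or r = -9.
Check each candidate in the original equation:
  r = -3: √(25) = 5, while r + 8 = 5 — valid.
  r = -9: √(1) = 1, while r + 8 = -1 — extraneous.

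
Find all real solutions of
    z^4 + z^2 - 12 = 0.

Let u = z^2. The equation becomes u^2 + u - 12 = 0.
Factor: (u - 3)(u + 4) = 0, so u = 3 or u = -4.
z^2 = 3 gives z = +/-sqrt(3) ~= +/-1.7321.
z^2 = -4 < 0 has no real solution.

z = -1.7321 or z = 1.7321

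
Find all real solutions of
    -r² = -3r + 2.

r = 1 or r = 2

Bring every term to one side: -r² + 3r - 2 = 0.
Factor: -1(r - 1)(r - 2) = 0.
So r = 1 or r = 2.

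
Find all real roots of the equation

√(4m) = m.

m = 0 or m = 4

Square both sides: 4m = (m)².
Expand and rearrange: m² - 4m = 0.
Solving gives m = 4 or m = 0.
Check each candidate in the original equation:
  m = 4: √(16) = 4, while m = 4 — valid.
  m = 0: √(0) = 0, while m = 0 — valid.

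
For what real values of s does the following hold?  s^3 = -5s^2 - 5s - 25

Rearrange: s^3 + 5s^2 + 5s + 25 = 0.
Possible rational roots are divisors of 25. Testing s = -5 gives 0, so (s + 5) is a factor.
Divide: s^3 + 5s^2 + 5s + 25 = (s + 5)(s^2 + 5).
The quadratic s^2 + 5 has discriminant -20 < 0, so no further real roots.

s = -5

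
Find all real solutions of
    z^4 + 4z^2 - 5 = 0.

Let u = z^2. The equation becomes u^2 + 4u - 5 = 0.
Factor: (u - 1)(u + 5) = 0, so u = 1 or u = -5.
z^2 = 1 gives z = +/-1.
z^2 = -5 < 0 has no real solution.

z = -1 or z = 1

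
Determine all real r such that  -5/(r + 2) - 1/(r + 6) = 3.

r = -6.5275 or r = -3.4725

Multiply both sides by (r + 2)(r + 6):
-5(r + 6) - (r + 2) = 3(r + 2)(r + 6).
Expand and collect terms: 3r^2 + 30r + 68 = 0.
By the quadratic formula, r = (-30 +/- sqrt(84)) / 6, so r ~= -3.4725 or r ~= -6.5275.
Neither value makes a denominator zero (r != -2, r != -6), so both are valid.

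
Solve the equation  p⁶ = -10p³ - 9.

Let u = p³. The equation becomes u² + 10u + 9 = 0.
Factor: (u + 9)(u + 1) = 0, so u = -9 or u = -1.
p³ = -9 gives p = -∛(9) ≈ -2.0801.
p³ = -1 gives p = -1.

p = -2.0801 or p = -1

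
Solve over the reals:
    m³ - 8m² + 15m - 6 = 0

Possible rational roots are divisors of -6. Testing m = 2 gives 0, so (m - 2) is a factor.
Divide: m³ - 8m² + 15m - 6 = (m - 2)(m² - 6m + 3).
Apply the quadratic formula to m² - 6m + 3 = 0: m = (6 ± √24)/2, i.e. m ≈ 5.4495 or m ≈ 0.5505.

m = 0.5505 or m = 2 or m = 5.4495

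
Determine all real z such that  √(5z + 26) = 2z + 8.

z = -2

Square both sides: 5z + 26 = (2z + 8)².
Expand and rearrange: 4z² + 27z + 38 = 0.
Solving gives z = -2 or z = -4.75.
Check each candidate in the original equation:
  z = -2: √(16) = 4, while 2z + 8 = 4 — valid.
  z = -4.75: √(2.25) = 1.5, while 2z + 8 = -1.5 — extraneous.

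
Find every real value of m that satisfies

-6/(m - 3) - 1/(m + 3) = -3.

Multiply both sides by (m - 3)(m + 3):
-6(m + 3) - (m - 3) = -3(m - 3)(m + 3).
Expand and collect terms: -3m^2 + 7m + 42 = 0.
By the quadratic formula, m = (-7 +/- sqrt(553)) / -6, so m ~= -2.7527 or m ~= 5.086.
Neither value makes a denominator zero (m != 3, m != -3), so both are valid.

m = -2.7527 or m = 5.086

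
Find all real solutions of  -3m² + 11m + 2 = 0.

Discriminant: (11)² − 4·(-3)·2 = 145.
Quadratic formula: m = (-11 ± √145) / (-6).
So m = 11/6 - √(145)/6 ≈ -0.1736 or m = 11/6 + √(145)/6 ≈ 3.8403.

m = -0.1736 or m = 3.8403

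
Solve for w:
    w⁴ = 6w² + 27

w = -3 or w = 3

Let u = w². The equation becomes u² - 6u - 27 = 0.
Factor: (u + 3)(u - 9) = 0, so u = -3 or u = 9.
w² = -3 < 0 has no real solution.
w² = 9 gives w = ±3.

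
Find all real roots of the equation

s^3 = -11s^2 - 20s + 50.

s = -7.3589 or s = -5 or s = 1.3589

Rearrange: s^3 + 11s^2 + 20s - 50 = 0.
Possible rational roots are divisors of -50. Testing s = -5 gives 0, so (s + 5) is a factor.
Divide: s^3 + 11s^2 + 20s - 50 = (s + 5)(s^2 + 6s - 10).
Apply the quadratic formula to s^2 + 6s - 10 = 0: s = (-6 +/- sqrt(76))/2, i.e. s ~= 1.3589 or s ~= -7.3589.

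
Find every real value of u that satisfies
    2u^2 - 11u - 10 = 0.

Discriminant: (-11)^2 - 4*2*(-10) = 201.
Quadratic formula: u = (11 +/- sqrt(201)) / 4.
So u = 11/4 + sqrt(201)/4 ~= 6.2944 or u = 11/4 - sqrt(201)/4 ~= -0.7944.

u = -0.7944 or u = 6.2944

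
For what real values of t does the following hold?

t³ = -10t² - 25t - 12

Rearrange: t³ + 10t² + 25t + 12 = 0.
Possible rational roots are divisors of 12. Testing t = -3 gives 0, so (t + 3) is a factor.
Divide: t³ + 10t² + 25t + 12 = (t + 3)(t² + 7t + 4).
Apply the quadratic formula to t² + 7t + 4 = 0: t = (-7 ± √33)/2, i.e. t ≈ -0.6277 or t ≈ -6.3723.

t = -6.3723 or t = -3 or t = -0.6277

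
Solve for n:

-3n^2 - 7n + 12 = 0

Discriminant: (-7)^2 - 4*(-3)*12 = 193.
Quadratic formula: n = (7 +/- sqrt(193)) / (-6).
So n = -sqrt(193)/6 - 7/6 ~= -3.4821 or n = -7/6 + sqrt(193)/6 ~= 1.1487.

n = -3.4821 or n = 1.1487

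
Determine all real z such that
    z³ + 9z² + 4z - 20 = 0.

Possible rational roots are divisors of -20. Testing z = -2 gives 0, so (z + 2) is a factor.
Divide: z³ + 9z² + 4z - 20 = (z + 2)(z² + 7z - 10).
Apply the quadratic formula to z² + 7z - 10 = 0: z = (-7 ± √89)/2, i.e. z ≈ 1.217 or z ≈ -8.217.

z = -8.217 or z = -2 or z = 1.217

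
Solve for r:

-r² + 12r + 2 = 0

r = -0.1644 or r = 12.1644

Discriminant: (12)² − 4·(-1)·2 = 152.
Quadratic formula: r = (-12 ± √152) / (-2).
So r = 6 - √(38) ≈ -0.1644 or r = 6 + √(38) ≈ 12.1644.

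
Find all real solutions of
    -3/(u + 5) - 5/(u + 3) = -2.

Multiply both sides by (u + 5)(u + 3):
-3(u + 3) - 5(u + 5) = -2(u + 5)(u + 3).
Expand and collect terms: -2u^2 - 8u + 4 = 0.
By the quadratic formula, u = (8 +/- sqrt(96)) / -4, so u ~= -4.4495 or u ~= 0.4495.
Neither value makes a denominator zero (u != -5, u != -3), so both are valid.

u = -4.4495 or u = 0.4495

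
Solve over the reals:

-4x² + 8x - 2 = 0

Discriminant: (8)² − 4·(-4)·(-2) = 32.
Quadratic formula: x = (-8 ± √32) / (-8).
So x = 1 - √(2)/2 ≈ 0.2929 or x = √(2)/2 + 1 ≈ 1.7071.

x = 0.2929 or x = 1.7071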